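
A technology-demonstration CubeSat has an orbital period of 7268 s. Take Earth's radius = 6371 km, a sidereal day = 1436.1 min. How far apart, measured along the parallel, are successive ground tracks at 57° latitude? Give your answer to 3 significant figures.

1840 km

Node shift per orbit = (7268.0/86166) × 360° = 30.37°.
Equatorial spacing = 30.37 × 111.2 km/° = 3376 km.
At 57° latitude, spacing = 3376 × cos(57°) = 1839 km.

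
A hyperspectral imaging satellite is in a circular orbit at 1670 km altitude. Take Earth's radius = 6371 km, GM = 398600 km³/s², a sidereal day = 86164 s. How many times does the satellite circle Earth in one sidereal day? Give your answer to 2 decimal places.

Semi-major axis a = 6371 + 1670 = 8041 km. Period T = 2π√(a³/μ) = 2π√(8041³/398600) = 7175.9 s = 119.60 min.
Orbits per sidereal day = 86164 / 7175.9 = 12.007.

12.01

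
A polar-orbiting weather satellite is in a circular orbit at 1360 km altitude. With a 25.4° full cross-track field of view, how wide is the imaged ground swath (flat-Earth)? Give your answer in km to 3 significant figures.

Half-angle = 25.4°/2 = 12.7°.
Swath width ≈ 2h·tan(θ/2) = 2 × 1360 × tan(12.7°) = 613.0 km.

613 km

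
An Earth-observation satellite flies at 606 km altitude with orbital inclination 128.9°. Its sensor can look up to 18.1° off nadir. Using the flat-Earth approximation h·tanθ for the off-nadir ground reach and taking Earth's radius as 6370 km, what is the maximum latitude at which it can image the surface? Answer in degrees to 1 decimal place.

52.9°

Retrograde orbit: the ground track reaches ±(180° − i) = ±(180 − 128.9) = ±51.1°.
Sensor half-swath on the ground ≈ 606·tan(18.1°) = 198 km = 1.78° of latitude.
Maximum observable latitude ≈ 51.1 + 1.78 = 52.9°.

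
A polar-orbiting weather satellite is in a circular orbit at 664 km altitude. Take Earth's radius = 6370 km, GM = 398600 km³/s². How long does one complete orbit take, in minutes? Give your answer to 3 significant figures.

97.9 min

Semi-major axis a = 6370 + 664 = 7034 km. Period T = 2π√(a³/μ) = 2π√(7034³/398600) = 5871.0 s = 97.85 min.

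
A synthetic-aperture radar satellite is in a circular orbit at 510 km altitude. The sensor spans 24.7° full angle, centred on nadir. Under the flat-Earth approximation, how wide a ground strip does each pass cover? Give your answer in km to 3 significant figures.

223 km

Half-angle = 24.7°/2 = 12.35°.
Swath width ≈ 2h·tan(θ/2) = 2 × 510 × tan(12.35°) = 223.3 km.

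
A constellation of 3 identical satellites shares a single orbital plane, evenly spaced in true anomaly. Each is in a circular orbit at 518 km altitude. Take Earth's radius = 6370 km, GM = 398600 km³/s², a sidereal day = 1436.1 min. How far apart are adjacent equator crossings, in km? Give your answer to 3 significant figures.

Semi-major axis a = 6370 + 518 = 6888 km. Period T = 2π√(a³/μ) = 2π√(6888³/398600) = 5689.2 s = 94.82 min.
Single-satellite node shift = (5689.2/86166) × 360° = 23.77°.
With 3 satellites evenly phased, successive equator crossings are 23.77/3 = 7.923° apart.
That is 7.923 × 111.2 = 881 km at the equator.

881 km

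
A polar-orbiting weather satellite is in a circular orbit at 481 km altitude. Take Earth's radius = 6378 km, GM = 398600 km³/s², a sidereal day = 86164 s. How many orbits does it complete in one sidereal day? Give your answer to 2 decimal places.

15.24

Semi-major axis a = 6378 + 481 = 6859 km. Period T = 2π√(a³/μ) = 2π√(6859³/398600) = 5653.3 s = 94.22 min.
Orbits per sidereal day = 86164 / 5653.3 = 15.241.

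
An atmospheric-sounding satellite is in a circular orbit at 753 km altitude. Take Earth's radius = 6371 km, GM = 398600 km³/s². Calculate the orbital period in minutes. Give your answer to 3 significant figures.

Semi-major axis a = 6371 + 753 = 7124 km. Period T = 2π√(a³/μ) = 2π√(7124³/398600) = 5984.1 s = 99.73 min.

99.7 min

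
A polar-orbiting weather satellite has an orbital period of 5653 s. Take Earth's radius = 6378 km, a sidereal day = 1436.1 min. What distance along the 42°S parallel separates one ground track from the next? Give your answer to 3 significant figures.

Node shift per orbit = (5653.0/86166) × 360° = 23.62°.
Equatorial spacing = 23.62 × 111.3 km/° = 2629 km.
At 42° latitude, spacing = 2629 × cos(42°) = 1954 km.

1950 km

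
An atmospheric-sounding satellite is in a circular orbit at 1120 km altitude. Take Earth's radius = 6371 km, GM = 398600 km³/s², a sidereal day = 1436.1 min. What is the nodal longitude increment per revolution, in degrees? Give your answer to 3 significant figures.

27.0°

Semi-major axis a = 6371 + 1120 = 7491 km. Period T = 2π√(a³/μ) = 2π√(7491³/398600) = 6452.4 s = 107.54 min.
During one orbit Earth rotates (6452.4 / 86166) × 360° = 26.96°.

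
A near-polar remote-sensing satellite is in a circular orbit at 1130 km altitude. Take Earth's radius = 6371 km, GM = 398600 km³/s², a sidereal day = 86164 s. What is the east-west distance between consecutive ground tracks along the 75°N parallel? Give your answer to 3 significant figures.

777 km

Semi-major axis a = 6371 + 1130 = 7501 km. Period T = 2π√(a³/μ) = 2π√(7501³/398600) = 6465.3 s = 107.76 min.
Node shift per orbit = (6465.3/86164) × 360° = 27.01°.
Equatorial spacing = 27.01 × 111.2 km/° = 3004 km.
At 75° latitude, spacing = 3004 × cos(75°) = 777 km.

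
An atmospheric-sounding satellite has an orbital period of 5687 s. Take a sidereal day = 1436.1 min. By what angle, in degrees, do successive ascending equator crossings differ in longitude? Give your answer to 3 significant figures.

During one orbit Earth rotates (5687.0 / 86166) × 360° = 23.76°.

23.8°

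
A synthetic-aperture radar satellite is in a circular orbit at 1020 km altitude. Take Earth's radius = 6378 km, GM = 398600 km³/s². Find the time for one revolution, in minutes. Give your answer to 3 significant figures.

Semi-major axis a = 6378 + 1020 = 7398 km. Period T = 2π√(a³/μ) = 2π√(7398³/398600) = 6332.6 s = 105.54 min.

106 min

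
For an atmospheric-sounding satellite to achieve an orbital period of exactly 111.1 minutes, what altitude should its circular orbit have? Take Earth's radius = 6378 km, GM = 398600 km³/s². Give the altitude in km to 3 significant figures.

T = 111.1 min = 6666.0 s.
From T = 2π√(a³/μ): a = (μ T²/4π²)^(1/3) = (398600 × 6666.0² / 4π²)^(1/3) = 7655 km.
Altitude h = a − R = 7655 − 6378 = 1277 km.

1280 km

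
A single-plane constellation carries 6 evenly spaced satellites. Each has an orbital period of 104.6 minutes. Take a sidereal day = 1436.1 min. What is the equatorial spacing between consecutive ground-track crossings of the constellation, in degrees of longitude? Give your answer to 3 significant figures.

T = 104.6 min = 6276.0 s.
Single-satellite node shift = (6276.0/86166) × 360° = 26.22°.
With 6 satellites evenly phased, successive equator crossings are 26.22/6 = 4.370° apart.

4.37°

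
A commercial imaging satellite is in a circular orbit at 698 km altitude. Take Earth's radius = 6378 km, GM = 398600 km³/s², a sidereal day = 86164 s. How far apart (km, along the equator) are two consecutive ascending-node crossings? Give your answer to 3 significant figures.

2760 km

Semi-major axis a = 6378 + 698 = 7076 km. Period T = 2π√(a³/μ) = 2π√(7076³/398600) = 5923.7 s = 98.73 min.
During one orbit Earth rotates (5923.7 / 86164) × 360° = 24.75°.
At the equator that is 24.75° × (2π·6378/360) km/° = 24.75 × 111.3 = 2755 km.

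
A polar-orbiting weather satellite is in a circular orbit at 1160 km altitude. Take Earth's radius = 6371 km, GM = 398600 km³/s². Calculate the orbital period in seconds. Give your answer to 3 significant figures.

6500 seconds

Semi-major axis a = 6371 + 1160 = 7531 km. Period T = 2π√(a³/μ) = 2π√(7531³/398600) = 6504.1 s = 108.40 min.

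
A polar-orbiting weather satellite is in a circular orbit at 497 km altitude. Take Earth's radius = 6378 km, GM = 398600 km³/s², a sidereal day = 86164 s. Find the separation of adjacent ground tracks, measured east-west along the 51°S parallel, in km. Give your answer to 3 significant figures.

1660 km

Semi-major axis a = 6378 + 497 = 6875 km. Period T = 2π√(a³/μ) = 2π√(6875³/398600) = 5673.1 s = 94.55 min.
Node shift per orbit = (5673.1/86164) × 360° = 23.70°.
Equatorial spacing = 23.70 × 111.3 km/° = 2639 km.
At 51° latitude, spacing = 2639 × cos(51°) = 1660 km.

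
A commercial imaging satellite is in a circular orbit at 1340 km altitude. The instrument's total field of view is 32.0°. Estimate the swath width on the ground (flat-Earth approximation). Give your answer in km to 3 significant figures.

Half-angle = 32.0°/2 = 16°.
Swath width ≈ 2h·tan(θ/2) = 2 × 1340 × tan(16°) = 768.5 km.

768 km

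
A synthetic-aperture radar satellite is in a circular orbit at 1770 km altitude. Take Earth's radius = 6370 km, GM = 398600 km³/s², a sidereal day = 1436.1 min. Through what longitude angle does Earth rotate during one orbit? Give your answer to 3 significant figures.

30.5°

Semi-major axis a = 6370 + 1770 = 8140 km. Period T = 2π√(a³/μ) = 2π√(8140³/398600) = 7308.8 s = 121.81 min.
During one orbit Earth rotates (7308.8 / 86166) × 360° = 30.54°.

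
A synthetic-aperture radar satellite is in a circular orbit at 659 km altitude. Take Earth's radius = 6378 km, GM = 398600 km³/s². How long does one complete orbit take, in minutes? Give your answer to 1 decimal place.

Semi-major axis a = 6378 + 659 = 7037 km. Period T = 2π√(a³/μ) = 2π√(7037³/398600) = 5874.8 s = 97.91 min.

97.9 min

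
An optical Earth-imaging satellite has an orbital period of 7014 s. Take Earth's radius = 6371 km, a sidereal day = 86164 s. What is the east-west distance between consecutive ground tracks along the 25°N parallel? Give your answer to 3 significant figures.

2950 km

Node shift per orbit = (7014.0/86164) × 360° = 29.31°.
Equatorial spacing = 29.31 × 111.2 km/° = 3259 km.
At 25° latitude, spacing = 3259 × cos(25°) = 2953 km.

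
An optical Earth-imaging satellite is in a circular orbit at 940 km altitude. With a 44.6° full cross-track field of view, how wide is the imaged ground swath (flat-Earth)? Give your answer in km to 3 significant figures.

Half-angle = 44.6°/2 = 22.3°.
Swath width ≈ 2h·tan(θ/2) = 2 × 940 × tan(22.3°) = 771.0 km.

771 km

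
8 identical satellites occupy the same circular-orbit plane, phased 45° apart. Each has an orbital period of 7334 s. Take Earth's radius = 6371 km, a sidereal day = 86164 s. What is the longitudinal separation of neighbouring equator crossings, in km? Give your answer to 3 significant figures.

426 km

Single-satellite node shift = (7334.0/86164) × 360° = 30.64°.
With 8 satellites evenly phased, successive equator crossings are 30.64/8 = 3.830° apart.
That is 3.830 × 111.2 = 426 km at the equator.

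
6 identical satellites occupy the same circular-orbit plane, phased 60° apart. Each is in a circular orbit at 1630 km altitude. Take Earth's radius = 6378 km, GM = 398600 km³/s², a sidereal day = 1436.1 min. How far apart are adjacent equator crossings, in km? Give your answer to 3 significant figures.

Semi-major axis a = 6378 + 1630 = 8008 km. Period T = 2π√(a³/μ) = 2π√(8008³/398600) = 7131.8 s = 118.86 min.
Single-satellite node shift = (7131.8/86166) × 360° = 29.80°.
With 6 satellites evenly phased, successive equator crossings are 29.80/6 = 4.966° apart.
That is 4.966 × 111.3 = 553 km at the equator.

553 km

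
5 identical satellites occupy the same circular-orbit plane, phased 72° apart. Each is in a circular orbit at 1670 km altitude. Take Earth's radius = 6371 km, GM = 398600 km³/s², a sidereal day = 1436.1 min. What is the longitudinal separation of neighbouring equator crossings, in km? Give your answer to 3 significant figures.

Semi-major axis a = 6371 + 1670 = 8041 km. Period T = 2π√(a³/μ) = 2π√(8041³/398600) = 7175.9 s = 119.60 min.
Single-satellite node shift = (7175.9/86166) × 360° = 29.98°.
With 5 satellites evenly phased, successive equator crossings are 29.98/5 = 5.996° apart.
That is 5.996 × 111.2 = 667 km at the equator.

667 km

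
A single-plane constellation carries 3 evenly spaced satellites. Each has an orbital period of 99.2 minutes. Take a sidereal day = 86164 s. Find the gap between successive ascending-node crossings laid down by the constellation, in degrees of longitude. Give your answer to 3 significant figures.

8.29°

T = 99.2 min = 5952.0 s.
Single-satellite node shift = (5952.0/86164) × 360° = 24.87°.
With 3 satellites evenly phased, successive equator crossings are 24.87/3 = 8.289° apart.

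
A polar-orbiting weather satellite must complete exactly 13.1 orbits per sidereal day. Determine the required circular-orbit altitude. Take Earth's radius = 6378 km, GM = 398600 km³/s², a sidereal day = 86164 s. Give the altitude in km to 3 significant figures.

Required period T = 86164 / 13.1 = 6577.4 s.
From T = 2π√(a³/μ): a = (μ T²/4π²)^(1/3) = (398600 × 6577.4² / 4π²)^(1/3) = 7587 km.
Altitude h = a − R = 7587 − 6378 = 1209 km.

1210 km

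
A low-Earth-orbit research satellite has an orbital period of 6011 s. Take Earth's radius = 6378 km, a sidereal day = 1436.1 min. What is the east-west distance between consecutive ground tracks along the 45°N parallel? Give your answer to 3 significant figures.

1980 km

Node shift per orbit = (6011.0/86166) × 360° = 25.11°.
Equatorial spacing = 25.11 × 111.3 km/° = 2796 km.
At 45° latitude, spacing = 2796 × cos(45°) = 1977 km.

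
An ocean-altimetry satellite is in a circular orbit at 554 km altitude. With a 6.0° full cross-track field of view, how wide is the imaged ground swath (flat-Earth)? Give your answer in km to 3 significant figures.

58.1 km

Half-angle = 6.0°/2 = 3°.
Swath width ≈ 2h·tan(θ/2) = 2 × 554 × tan(3°) = 58.1 km.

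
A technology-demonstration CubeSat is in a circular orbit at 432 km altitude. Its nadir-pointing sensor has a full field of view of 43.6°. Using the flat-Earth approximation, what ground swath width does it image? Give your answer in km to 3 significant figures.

Half-angle = 43.6°/2 = 21.8°.
Swath width ≈ 2h·tan(θ/2) = 2 × 432 × tan(21.8°) = 345.6 km.

346 km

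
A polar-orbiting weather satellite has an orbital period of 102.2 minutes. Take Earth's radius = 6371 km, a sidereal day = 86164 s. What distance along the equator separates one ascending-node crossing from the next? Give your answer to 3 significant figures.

T = 102.2 min = 6132.0 s.
During one orbit Earth rotates (6132.0 / 86164) × 360° = 25.62°.
At the equator that is 25.62° × (2π·6371/360) km/° = 25.62 × 111.2 = 2849 km.

2850 km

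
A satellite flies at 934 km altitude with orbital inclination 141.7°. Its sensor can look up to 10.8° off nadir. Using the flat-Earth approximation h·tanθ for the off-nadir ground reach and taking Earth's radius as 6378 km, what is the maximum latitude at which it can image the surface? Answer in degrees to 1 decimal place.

Retrograde orbit: the ground track reaches ±(180° − i) = ±(180 − 141.7) = ±38.3°.
Sensor half-swath on the ground ≈ 934·tan(10.8°) = 178 km = 1.60° of latitude.
Maximum observable latitude ≈ 38.3 + 1.60 = 39.9°.

39.9°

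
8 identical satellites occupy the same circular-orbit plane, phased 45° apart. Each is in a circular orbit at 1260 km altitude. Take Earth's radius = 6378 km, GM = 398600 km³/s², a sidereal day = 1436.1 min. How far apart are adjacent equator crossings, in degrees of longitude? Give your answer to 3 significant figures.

3.47°

Semi-major axis a = 6378 + 1260 = 7638 km. Period T = 2π√(a³/μ) = 2π√(7638³/398600) = 6643.3 s = 110.72 min.
Single-satellite node shift = (6643.3/86166) × 360° = 27.76°.
With 8 satellites evenly phased, successive equator crossings are 27.76/8 = 3.469° apart.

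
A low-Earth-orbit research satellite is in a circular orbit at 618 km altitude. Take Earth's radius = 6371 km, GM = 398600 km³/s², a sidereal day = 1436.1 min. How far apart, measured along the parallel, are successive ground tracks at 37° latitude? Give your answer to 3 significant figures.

2160 km

Semi-major axis a = 6371 + 618 = 6989 km. Period T = 2π√(a³/μ) = 2π√(6989³/398600) = 5814.8 s = 96.91 min.
Node shift per orbit = (5814.8/86166) × 360° = 24.29°.
Equatorial spacing = 24.29 × 111.2 km/° = 2701 km.
At 37° latitude, spacing = 2701 × cos(37°) = 2157 km.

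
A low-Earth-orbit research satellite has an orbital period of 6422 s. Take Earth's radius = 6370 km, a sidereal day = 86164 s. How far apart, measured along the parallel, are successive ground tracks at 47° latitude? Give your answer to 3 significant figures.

Node shift per orbit = (6422.0/86164) × 360° = 26.83°.
Equatorial spacing = 26.83 × 111.2 km/° = 2983 km.
At 47° latitude, spacing = 2983 × cos(47°) = 2034 km.

2030 km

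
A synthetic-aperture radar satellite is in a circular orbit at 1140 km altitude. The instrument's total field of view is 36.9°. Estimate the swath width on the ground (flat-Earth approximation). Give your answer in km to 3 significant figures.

761 km

Half-angle = 36.9°/2 = 18.45°.
Swath width ≈ 2h·tan(θ/2) = 2 × 1140 × tan(18.45°) = 760.7 km.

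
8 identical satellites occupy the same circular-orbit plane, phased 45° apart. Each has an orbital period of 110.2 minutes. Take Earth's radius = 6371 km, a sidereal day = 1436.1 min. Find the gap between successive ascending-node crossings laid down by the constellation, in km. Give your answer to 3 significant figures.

T = 110.2 min = 6612.0 s.
Single-satellite node shift = (6612.0/86166) × 360° = 27.62°.
With 8 satellites evenly phased, successive equator crossings are 27.62/8 = 3.453° apart.
That is 3.453 × 111.2 = 384 km at the equator.

384 km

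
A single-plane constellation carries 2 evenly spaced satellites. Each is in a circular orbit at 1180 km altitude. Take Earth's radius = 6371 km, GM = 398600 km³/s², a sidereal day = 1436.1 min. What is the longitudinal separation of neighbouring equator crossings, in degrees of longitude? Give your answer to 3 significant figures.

13.6°

Semi-major axis a = 6371 + 1180 = 7551 km. Period T = 2π√(a³/μ) = 2π√(7551³/398600) = 6530.1 s = 108.83 min.
Single-satellite node shift = (6530.1/86166) × 360° = 27.28°.
With 2 satellites evenly phased, successive equator crossings are 27.28/2 = 13.641° apart.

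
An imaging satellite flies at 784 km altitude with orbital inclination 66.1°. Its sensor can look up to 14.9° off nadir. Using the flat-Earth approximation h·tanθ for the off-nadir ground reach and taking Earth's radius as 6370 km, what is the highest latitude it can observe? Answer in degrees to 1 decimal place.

For a prograde orbit the ground track reaches latitude ±i = ±66.1°.
Sensor half-swath on the ground ≈ 784·tan(14.9°) = 209 km = 1.88° of latitude.
Maximum observable latitude ≈ 66.1 + 1.88 = 68.0°.

68.0°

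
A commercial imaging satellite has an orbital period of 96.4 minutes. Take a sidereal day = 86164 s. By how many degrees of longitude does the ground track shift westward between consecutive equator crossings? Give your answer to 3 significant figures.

24.2°

T = 96.4 min = 5784.0 s.
During one orbit Earth rotates (5784.0 / 86164) × 360° = 24.17°.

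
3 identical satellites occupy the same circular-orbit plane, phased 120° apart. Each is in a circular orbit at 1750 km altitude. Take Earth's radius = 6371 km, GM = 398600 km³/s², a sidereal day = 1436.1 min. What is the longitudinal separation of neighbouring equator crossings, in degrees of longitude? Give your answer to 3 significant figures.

Semi-major axis a = 6371 + 1750 = 8121 km. Period T = 2π√(a³/μ) = 2π√(8121³/398600) = 7283.3 s = 121.39 min.
Single-satellite node shift = (7283.3/86166) × 360° = 30.43°.
With 3 satellites evenly phased, successive equator crossings are 30.43/3 = 10.143° apart.

10.1°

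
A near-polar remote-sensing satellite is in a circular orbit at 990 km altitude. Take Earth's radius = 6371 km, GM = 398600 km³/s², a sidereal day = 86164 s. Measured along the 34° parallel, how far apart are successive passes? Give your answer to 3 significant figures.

2420 km

Semi-major axis a = 6371 + 990 = 7361 km. Period T = 2π√(a³/μ) = 2π√(7361³/398600) = 6285.2 s = 104.75 min.
Node shift per orbit = (6285.2/86164) × 360° = 26.26°.
Equatorial spacing = 26.26 × 111.2 km/° = 2920 km.
At 34° latitude, spacing = 2920 × cos(34°) = 2421 km.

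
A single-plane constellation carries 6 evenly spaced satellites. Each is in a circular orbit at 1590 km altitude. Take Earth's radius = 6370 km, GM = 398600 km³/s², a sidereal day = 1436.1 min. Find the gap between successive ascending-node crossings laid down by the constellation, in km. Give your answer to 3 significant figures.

Semi-major axis a = 6370 + 1590 = 7960 km. Period T = 2π√(a³/μ) = 2π√(7960³/398600) = 7067.7 s = 117.80 min.
Single-satellite node shift = (7067.7/86166) × 360° = 29.53°.
With 6 satellites evenly phased, successive equator crossings are 29.53/6 = 4.921° apart.
That is 4.921 × 111.2 = 547 km at the equator.

547 km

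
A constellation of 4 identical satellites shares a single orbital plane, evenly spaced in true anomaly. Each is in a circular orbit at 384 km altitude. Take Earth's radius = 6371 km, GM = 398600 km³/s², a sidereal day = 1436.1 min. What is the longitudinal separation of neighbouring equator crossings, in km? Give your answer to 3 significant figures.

Semi-major axis a = 6371 + 384 = 6755 km. Period T = 2π√(a³/μ) = 2π√(6755³/398600) = 5525.2 s = 92.09 min.
Single-satellite node shift = (5525.2/86166) × 360° = 23.08°.
With 4 satellites evenly phased, successive equator crossings are 23.08/4 = 5.771° apart.
That is 5.771 × 111.2 = 642 km at the equator.

642 km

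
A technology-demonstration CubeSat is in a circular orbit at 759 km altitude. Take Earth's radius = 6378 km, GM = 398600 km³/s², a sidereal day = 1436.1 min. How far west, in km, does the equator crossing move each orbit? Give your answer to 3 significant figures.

Semi-major axis a = 6378 + 759 = 7137 km. Period T = 2π√(a³/μ) = 2π√(7137³/398600) = 6000.5 s = 100.01 min.
During one orbit Earth rotates (6000.5 / 86166) × 360° = 25.07°.
At the equator that is 25.07° × (2π·6378/360) km/° = 25.07 × 111.3 = 2791 km.

2790 km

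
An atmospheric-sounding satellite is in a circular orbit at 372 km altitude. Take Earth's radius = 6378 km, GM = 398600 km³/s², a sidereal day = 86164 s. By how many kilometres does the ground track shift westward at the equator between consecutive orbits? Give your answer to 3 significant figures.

Semi-major axis a = 6378 + 372 = 6750 km. Period T = 2π√(a³/μ) = 2π√(6750³/398600) = 5519.1 s = 91.98 min.
During one orbit Earth rotates (5519.1 / 86164) × 360° = 23.06°.
At the equator that is 23.06° × (2π·6378/360) km/° = 23.06 × 111.3 = 2567 km.

2570 km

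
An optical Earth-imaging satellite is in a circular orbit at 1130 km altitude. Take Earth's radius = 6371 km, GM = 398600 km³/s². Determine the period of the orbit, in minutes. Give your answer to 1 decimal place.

Semi-major axis a = 6371 + 1130 = 7501 km. Period T = 2π√(a³/μ) = 2π√(7501³/398600) = 6465.3 s = 107.76 min.

107.8 min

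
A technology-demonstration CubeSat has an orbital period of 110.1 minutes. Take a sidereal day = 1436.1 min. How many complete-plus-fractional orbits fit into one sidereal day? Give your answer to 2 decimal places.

T = 110.1 min = 6606.0 s.
Orbits per sidereal day = 86166 / 6606.0 = 13.044.

13.04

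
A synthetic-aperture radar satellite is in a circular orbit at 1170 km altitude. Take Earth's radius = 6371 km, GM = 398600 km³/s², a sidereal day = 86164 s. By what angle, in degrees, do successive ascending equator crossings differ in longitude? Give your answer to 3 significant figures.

Semi-major axis a = 6371 + 1170 = 7541 km. Period T = 2π√(a³/μ) = 2π√(7541³/398600) = 6517.1 s = 108.62 min.
During one orbit Earth rotates (6517.1 / 86164) × 360° = 27.23°.

27.2°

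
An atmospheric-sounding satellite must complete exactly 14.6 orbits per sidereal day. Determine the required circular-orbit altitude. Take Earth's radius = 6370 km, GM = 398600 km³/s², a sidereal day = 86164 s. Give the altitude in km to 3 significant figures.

688 km

Required period T = 86164 / 14.6 = 5901.6 s.
From T = 2π√(a³/μ): a = (μ T²/4π²)^(1/3) = (398600 × 5901.6² / 4π²)^(1/3) = 7058 km.
Altitude h = a − R = 7058 − 6370 = 688 km.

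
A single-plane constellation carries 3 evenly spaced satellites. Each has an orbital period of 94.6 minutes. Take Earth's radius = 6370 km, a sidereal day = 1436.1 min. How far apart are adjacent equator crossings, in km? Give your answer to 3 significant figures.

879 km

T = 94.6 min = 5676.0 s.
Single-satellite node shift = (5676.0/86166) × 360° = 23.71°.
With 3 satellites evenly phased, successive equator crossings are 23.71/3 = 7.905° apart.
That is 7.905 × 111.2 = 879 km at the equator.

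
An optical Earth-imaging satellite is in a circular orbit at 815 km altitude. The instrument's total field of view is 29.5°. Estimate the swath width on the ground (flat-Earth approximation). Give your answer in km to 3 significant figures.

429 km

Half-angle = 29.5°/2 = 14.75°.
Swath width ≈ 2h·tan(θ/2) = 2 × 815 × tan(14.75°) = 429.1 km.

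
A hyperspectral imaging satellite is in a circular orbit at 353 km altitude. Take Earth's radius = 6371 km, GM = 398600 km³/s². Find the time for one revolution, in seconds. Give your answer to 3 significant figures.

Semi-major axis a = 6371 + 353 = 6724 km. Period T = 2π√(a³/μ) = 2π√(6724³/398600) = 5487.2 s = 91.45 min.

5490 seconds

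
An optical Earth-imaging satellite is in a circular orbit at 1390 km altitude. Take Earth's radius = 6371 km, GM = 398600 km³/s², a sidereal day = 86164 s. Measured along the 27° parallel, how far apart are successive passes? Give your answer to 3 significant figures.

Semi-major axis a = 6371 + 1390 = 7761 km. Period T = 2π√(a³/μ) = 2π√(7761³/398600) = 6804.4 s = 113.41 min.
Node shift per orbit = (6804.4/86164) × 360° = 28.43°.
Equatorial spacing = 28.43 × 111.2 km/° = 3161 km.
At 27° latitude, spacing = 3161 × cos(27°) = 2817 km.

2820 km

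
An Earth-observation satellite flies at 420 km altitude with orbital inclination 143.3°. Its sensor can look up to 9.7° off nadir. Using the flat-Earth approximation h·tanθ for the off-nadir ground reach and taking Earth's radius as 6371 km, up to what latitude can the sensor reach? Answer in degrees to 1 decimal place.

Retrograde orbit: the ground track reaches ±(180° − i) = ±(180 − 143.3) = ±36.7°.
Sensor half-swath on the ground ≈ 420·tan(9.7°) = 72 km = 0.65° of latitude.
Maximum observable latitude ≈ 36.7 + 0.65 = 37.3°.

37.3°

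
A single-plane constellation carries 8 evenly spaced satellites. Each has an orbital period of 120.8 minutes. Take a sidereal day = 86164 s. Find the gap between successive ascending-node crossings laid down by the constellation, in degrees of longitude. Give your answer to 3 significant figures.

3.79°

T = 120.8 min = 7248.0 s.
Single-satellite node shift = (7248.0/86164) × 360° = 30.28°.
With 8 satellites evenly phased, successive equator crossings are 30.28/8 = 3.785° apart.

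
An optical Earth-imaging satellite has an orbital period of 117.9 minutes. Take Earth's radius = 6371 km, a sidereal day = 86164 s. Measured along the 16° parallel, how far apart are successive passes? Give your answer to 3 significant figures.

T = 117.9 min = 7074.0 s.
Node shift per orbit = (7074.0/86164) × 360° = 29.56°.
Equatorial spacing = 29.56 × 111.2 km/° = 3286 km.
At 16° latitude, spacing = 3286 × cos(16°) = 3159 km.

3160 km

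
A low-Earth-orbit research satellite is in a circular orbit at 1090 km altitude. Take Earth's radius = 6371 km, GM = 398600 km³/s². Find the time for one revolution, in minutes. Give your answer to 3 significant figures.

Semi-major axis a = 6371 + 1090 = 7461 km. Period T = 2π√(a³/μ) = 2π√(7461³/398600) = 6413.7 s = 106.89 min.

107 min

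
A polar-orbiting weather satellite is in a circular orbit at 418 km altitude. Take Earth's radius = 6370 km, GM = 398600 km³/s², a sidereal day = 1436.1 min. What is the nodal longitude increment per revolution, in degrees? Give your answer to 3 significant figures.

23.3°

Semi-major axis a = 6370 + 418 = 6788 km. Period T = 2π√(a³/μ) = 2π√(6788³/398600) = 5565.8 s = 92.76 min.
During one orbit Earth rotates (5565.8 / 86166) × 360° = 23.25°.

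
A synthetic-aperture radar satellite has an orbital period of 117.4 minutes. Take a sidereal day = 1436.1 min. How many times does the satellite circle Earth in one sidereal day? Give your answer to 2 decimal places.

12.23

T = 117.4 min = 7044.0 s.
Orbits per sidereal day = 86166 / 7044.0 = 12.233.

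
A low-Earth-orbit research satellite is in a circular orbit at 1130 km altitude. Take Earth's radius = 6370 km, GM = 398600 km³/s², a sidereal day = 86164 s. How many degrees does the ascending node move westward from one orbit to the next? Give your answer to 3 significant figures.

Semi-major axis a = 6370 + 1130 = 7500 km. Period T = 2π√(a³/μ) = 2π√(7500³/398600) = 6464.0 s = 107.73 min.
During one orbit Earth rotates (6464.0 / 86164) × 360° = 27.01°.

27.0°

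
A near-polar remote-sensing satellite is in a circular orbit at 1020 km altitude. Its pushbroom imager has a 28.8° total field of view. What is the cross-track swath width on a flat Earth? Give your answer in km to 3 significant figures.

524 km

Half-angle = 28.8°/2 = 14.4°.
Swath width ≈ 2h·tan(θ/2) = 2 × 1020 × tan(14.4°) = 523.8 km.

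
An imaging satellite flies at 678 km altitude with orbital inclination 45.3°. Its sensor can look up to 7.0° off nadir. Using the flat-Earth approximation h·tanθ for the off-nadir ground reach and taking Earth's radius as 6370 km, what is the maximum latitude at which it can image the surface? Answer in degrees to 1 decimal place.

46.0°

For a prograde orbit the ground track reaches latitude ±i = ±45.3°.
Sensor half-swath on the ground ≈ 678·tan(7.0°) = 83 km = 0.75° of latitude.
Maximum observable latitude ≈ 45.3 + 0.75 = 46.0°.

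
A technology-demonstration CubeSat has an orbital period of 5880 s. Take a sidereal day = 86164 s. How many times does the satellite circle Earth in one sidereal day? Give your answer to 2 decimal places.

Orbits per sidereal day = 86164 / 5880.0 = 14.654.

14.65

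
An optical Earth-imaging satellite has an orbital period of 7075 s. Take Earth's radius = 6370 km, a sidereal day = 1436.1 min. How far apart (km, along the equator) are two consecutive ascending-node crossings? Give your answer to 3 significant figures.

During one orbit Earth rotates (7075.0 / 86166) × 360° = 29.56°.
At the equator that is 29.56° × (2π·6370/360) km/° = 29.56 × 111.2 = 3286 km.

3290 km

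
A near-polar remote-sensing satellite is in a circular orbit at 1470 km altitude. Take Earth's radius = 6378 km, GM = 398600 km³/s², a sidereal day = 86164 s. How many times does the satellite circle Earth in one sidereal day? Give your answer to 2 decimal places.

Semi-major axis a = 6378 + 1470 = 7848 km. Period T = 2π√(a³/μ) = 2π√(7848³/398600) = 6919.1 s = 115.32 min.
Orbits per sidereal day = 86164 / 6919.1 = 12.453.

12.45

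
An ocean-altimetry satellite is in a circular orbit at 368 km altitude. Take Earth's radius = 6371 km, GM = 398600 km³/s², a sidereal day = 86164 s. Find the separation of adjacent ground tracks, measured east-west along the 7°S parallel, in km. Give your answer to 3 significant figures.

Semi-major axis a = 6371 + 368 = 6739 km. Period T = 2π√(a³/μ) = 2π√(6739³/398600) = 5505.6 s = 91.76 min.
Node shift per orbit = (5505.6/86164) × 360° = 23.00°.
Equatorial spacing = 23.00 × 111.2 km/° = 2558 km.
At 7° latitude, spacing = 2558 × cos(7°) = 2539 km.

2540 km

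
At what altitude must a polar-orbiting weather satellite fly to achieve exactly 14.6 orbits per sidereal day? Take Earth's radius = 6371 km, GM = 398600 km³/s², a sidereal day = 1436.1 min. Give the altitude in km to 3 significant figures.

Required period T = 86166 / 14.6 = 5901.8 s.
From T = 2π√(a³/μ): a = (μ T²/4π²)^(1/3) = (398600 × 5901.8² / 4π²)^(1/3) = 7059 km.
Altitude h = a − R = 7059 − 6371 = 688 km.

688 km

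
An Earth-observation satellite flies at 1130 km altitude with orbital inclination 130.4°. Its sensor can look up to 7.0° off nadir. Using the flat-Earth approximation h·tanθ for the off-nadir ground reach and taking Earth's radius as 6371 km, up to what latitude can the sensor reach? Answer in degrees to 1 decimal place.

50.8°

Retrograde orbit: the ground track reaches ±(180° − i) = ±(180 − 130.4) = ±49.6°.
Sensor half-swath on the ground ≈ 1130·tan(7.0°) = 139 km = 1.25° of latitude.
Maximum observable latitude ≈ 49.6 + 1.25 = 50.8°.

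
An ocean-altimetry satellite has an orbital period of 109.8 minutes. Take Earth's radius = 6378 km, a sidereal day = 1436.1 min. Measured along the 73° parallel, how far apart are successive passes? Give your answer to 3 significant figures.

896 km

T = 109.8 min = 6588.0 s.
Node shift per orbit = (6588.0/86166) × 360° = 27.52°.
Equatorial spacing = 27.52 × 111.3 km/° = 3064 km.
At 73° latitude, spacing = 3064 × cos(73°) = 896 km.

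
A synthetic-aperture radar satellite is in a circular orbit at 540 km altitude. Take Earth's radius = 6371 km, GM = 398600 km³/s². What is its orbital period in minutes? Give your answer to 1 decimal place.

Semi-major axis a = 6371 + 540 = 6911 km. Period T = 2π√(a³/μ) = 2π√(6911³/398600) = 5717.7 s = 95.30 min.

95.3 min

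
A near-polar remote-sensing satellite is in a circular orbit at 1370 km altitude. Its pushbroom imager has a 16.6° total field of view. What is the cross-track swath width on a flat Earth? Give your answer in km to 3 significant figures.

Half-angle = 16.6°/2 = 8.3°.
Swath width ≈ 2h·tan(θ/2) = 2 × 1370 × tan(8.3°) = 399.7 km.

400 km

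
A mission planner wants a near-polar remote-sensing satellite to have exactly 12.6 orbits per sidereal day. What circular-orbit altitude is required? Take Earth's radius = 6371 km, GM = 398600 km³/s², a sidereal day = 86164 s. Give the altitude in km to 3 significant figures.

Required period T = 86164 / 12.6 = 6838.4 s.
From T = 2π√(a³/μ): a = (μ T²/4π²)^(1/3) = (398600 × 6838.4² / 4π²)^(1/3) = 7787 km.
Altitude h = a − R = 7787 − 6371 = 1416 km.

1420 km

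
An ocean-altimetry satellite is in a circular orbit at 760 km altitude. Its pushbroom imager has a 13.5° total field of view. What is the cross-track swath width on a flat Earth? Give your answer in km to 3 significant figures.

180 km

Half-angle = 13.5°/2 = 6.75°.
Swath width ≈ 2h·tan(θ/2) = 2 × 760 × tan(6.75°) = 179.9 km.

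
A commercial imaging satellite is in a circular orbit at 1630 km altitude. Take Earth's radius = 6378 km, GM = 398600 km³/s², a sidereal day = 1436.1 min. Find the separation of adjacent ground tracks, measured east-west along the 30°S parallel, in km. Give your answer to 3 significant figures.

2870 km

Semi-major axis a = 6378 + 1630 = 8008 km. Period T = 2π√(a³/μ) = 2π√(8008³/398600) = 7131.8 s = 118.86 min.
Node shift per orbit = (7131.8/86166) × 360° = 29.80°.
Equatorial spacing = 29.80 × 111.3 km/° = 3317 km.
At 30° latitude, spacing = 3317 × cos(30°) = 2872 km.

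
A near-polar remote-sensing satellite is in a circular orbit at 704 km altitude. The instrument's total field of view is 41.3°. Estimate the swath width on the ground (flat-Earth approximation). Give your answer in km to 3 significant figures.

Half-angle = 41.3°/2 = 20.65°.
Swath width ≈ 2h·tan(θ/2) = 2 × 704 × tan(20.65°) = 530.6 km.

531 km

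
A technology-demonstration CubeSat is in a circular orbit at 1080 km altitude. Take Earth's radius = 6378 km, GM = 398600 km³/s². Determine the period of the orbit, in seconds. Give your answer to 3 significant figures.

Semi-major axis a = 6378 + 1080 = 7458 km. Period T = 2π√(a³/μ) = 2π√(7458³/398600) = 6409.8 s = 106.83 min.

6410 seconds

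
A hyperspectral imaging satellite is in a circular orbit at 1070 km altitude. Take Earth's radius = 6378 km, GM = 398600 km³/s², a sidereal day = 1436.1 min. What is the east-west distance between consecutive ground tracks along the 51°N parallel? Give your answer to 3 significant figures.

Semi-major axis a = 6378 + 1070 = 7448 km. Period T = 2π√(a³/μ) = 2π√(7448³/398600) = 6396.9 s = 106.62 min.
Node shift per orbit = (6396.9/86166) × 360° = 26.73°.
Equatorial spacing = 26.73 × 111.3 km/° = 2975 km.
At 51° latitude, spacing = 2975 × cos(51°) = 1872 km.

1870 km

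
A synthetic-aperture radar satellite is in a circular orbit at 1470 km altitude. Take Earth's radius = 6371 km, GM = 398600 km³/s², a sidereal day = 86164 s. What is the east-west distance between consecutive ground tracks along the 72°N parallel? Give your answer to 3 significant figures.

Semi-major axis a = 6371 + 1470 = 7841 km. Period T = 2π√(a³/μ) = 2π√(7841³/398600) = 6909.8 s = 115.16 min.
Node shift per orbit = (6909.8/86164) × 360° = 28.87°.
Equatorial spacing = 28.87 × 111.2 km/° = 3210 km.
At 72° latitude, spacing = 3210 × cos(72°) = 992 km.

992 km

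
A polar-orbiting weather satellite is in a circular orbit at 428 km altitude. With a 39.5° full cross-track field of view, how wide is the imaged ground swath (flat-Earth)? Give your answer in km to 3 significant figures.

307 km

Half-angle = 39.5°/2 = 19.75°.
Swath width ≈ 2h·tan(θ/2) = 2 × 428 × tan(19.75°) = 307.3 km.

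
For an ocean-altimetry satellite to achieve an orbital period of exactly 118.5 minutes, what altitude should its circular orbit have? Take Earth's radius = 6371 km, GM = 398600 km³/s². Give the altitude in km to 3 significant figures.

1620 km

T = 118.5 min = 7110.0 s.
From T = 2π√(a³/μ): a = (μ T²/4π²)^(1/3) = (398600 × 7110.0² / 4π²)^(1/3) = 7992 km.
Altitude h = a − R = 7992 − 6371 = 1621 km.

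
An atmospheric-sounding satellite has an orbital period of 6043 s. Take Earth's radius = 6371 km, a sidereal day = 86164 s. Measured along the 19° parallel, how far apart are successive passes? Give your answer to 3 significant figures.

2650 km

Node shift per orbit = (6043.0/86164) × 360° = 25.25°.
Equatorial spacing = 25.25 × 111.2 km/° = 2807 km.
At 19° latitude, spacing = 2807 × cos(19°) = 2655 km.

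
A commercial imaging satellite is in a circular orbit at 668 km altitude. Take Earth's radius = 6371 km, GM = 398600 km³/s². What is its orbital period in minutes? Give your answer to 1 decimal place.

Semi-major axis a = 6371 + 668 = 7039 km. Period T = 2π√(a³/μ) = 2π√(7039³/398600) = 5877.3 s = 97.95 min.

98.0 min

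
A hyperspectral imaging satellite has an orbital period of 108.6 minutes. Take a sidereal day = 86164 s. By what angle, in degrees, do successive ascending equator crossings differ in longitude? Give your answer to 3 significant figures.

T = 108.6 min = 6516.0 s.
During one orbit Earth rotates (6516.0 / 86164) × 360° = 27.22°.

27.2°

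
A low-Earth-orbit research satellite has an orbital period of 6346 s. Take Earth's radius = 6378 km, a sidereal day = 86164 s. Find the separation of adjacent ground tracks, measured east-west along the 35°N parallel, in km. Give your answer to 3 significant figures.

Node shift per orbit = (6346.0/86164) × 360° = 26.51°.
Equatorial spacing = 26.51 × 111.3 km/° = 2951 km.
At 35° latitude, spacing = 2951 × cos(35°) = 2418 km.

2420 km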